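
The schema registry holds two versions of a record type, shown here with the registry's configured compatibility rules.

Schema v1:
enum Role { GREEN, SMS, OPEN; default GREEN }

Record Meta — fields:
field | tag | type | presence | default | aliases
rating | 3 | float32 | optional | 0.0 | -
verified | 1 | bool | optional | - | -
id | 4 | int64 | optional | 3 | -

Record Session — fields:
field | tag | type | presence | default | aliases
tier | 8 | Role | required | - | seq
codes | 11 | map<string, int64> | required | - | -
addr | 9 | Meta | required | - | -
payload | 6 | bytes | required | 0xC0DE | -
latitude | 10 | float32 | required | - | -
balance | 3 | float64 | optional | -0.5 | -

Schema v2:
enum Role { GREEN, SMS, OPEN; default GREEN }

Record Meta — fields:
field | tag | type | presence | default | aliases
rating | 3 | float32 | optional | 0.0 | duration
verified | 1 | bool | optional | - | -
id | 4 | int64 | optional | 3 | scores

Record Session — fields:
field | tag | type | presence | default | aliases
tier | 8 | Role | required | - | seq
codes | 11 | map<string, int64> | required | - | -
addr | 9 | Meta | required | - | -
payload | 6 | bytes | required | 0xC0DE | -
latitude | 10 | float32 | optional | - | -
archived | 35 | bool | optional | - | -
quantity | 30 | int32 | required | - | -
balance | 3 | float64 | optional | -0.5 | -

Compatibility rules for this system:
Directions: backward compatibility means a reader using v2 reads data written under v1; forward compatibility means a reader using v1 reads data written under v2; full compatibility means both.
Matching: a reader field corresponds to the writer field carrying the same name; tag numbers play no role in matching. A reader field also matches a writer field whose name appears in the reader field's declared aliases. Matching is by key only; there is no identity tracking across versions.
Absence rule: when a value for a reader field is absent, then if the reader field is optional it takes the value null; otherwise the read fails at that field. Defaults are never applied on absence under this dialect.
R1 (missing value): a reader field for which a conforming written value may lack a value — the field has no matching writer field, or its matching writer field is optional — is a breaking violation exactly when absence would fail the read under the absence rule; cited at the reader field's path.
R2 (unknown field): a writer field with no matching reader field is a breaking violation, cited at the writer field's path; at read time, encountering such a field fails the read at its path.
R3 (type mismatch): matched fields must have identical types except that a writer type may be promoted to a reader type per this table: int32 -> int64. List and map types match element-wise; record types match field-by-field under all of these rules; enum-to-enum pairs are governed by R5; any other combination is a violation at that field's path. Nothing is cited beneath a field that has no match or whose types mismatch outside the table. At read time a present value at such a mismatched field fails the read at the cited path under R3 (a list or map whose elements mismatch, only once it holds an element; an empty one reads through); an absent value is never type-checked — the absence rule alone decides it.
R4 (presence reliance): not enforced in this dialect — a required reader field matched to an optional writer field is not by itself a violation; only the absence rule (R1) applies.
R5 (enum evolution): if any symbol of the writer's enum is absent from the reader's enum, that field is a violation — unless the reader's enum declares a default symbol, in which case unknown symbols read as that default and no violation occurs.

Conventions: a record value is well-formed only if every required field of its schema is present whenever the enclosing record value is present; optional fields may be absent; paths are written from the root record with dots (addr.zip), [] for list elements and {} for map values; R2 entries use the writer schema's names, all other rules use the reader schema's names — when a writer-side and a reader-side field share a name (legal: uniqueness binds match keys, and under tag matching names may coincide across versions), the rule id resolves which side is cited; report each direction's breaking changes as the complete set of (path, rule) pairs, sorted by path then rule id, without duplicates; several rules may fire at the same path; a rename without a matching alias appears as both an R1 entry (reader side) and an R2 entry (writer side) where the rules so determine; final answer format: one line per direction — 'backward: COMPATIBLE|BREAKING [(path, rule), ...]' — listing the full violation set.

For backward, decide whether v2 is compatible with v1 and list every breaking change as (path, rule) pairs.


arrows below run writer -> reader for Session
backward pass over Session, reader schema v2, writer schema v1:
  writer required, Role -> Role: reader tier maps from writer tier
  writer required, map<string, int64> -> map<string, int64>: reader codes maps from writer codes
  writer required, Meta -> Meta: reader addr maps from writer addr
  writer required, bytes -> bytes: reader payload maps from writer payload
  writer required, float32 -> float32: reader latitude maps from writer latitude
  no writer field matches reader archived
  no writer field matches reader quantity
  writer optional, float64 -> float64: reader balance maps from writer balance
  writer optional, float32 -> float32: reader addr.rating maps from writer addr.rating
  writer optional, bool -> bool: reader addr.verified maps from writer addr.verified
  writer optional, int64 -> int64: reader addr.id maps from writer addr.id
  breaking: (quantity, R1)
  => 1 violation(s): backward is BREAKING for Session
the rest of the Session diff is inert for this question:
  added field archived to record Session: optional bool, tag 35 (in v2 it sits immediately before balance) -> fires only in the forward direction of Session, which is not asked here
  field latitude in record Session: required changed to optional -> fires only in the forward direction of Session, which is not asked here

backward: BREAKING [(quantity, R1)]


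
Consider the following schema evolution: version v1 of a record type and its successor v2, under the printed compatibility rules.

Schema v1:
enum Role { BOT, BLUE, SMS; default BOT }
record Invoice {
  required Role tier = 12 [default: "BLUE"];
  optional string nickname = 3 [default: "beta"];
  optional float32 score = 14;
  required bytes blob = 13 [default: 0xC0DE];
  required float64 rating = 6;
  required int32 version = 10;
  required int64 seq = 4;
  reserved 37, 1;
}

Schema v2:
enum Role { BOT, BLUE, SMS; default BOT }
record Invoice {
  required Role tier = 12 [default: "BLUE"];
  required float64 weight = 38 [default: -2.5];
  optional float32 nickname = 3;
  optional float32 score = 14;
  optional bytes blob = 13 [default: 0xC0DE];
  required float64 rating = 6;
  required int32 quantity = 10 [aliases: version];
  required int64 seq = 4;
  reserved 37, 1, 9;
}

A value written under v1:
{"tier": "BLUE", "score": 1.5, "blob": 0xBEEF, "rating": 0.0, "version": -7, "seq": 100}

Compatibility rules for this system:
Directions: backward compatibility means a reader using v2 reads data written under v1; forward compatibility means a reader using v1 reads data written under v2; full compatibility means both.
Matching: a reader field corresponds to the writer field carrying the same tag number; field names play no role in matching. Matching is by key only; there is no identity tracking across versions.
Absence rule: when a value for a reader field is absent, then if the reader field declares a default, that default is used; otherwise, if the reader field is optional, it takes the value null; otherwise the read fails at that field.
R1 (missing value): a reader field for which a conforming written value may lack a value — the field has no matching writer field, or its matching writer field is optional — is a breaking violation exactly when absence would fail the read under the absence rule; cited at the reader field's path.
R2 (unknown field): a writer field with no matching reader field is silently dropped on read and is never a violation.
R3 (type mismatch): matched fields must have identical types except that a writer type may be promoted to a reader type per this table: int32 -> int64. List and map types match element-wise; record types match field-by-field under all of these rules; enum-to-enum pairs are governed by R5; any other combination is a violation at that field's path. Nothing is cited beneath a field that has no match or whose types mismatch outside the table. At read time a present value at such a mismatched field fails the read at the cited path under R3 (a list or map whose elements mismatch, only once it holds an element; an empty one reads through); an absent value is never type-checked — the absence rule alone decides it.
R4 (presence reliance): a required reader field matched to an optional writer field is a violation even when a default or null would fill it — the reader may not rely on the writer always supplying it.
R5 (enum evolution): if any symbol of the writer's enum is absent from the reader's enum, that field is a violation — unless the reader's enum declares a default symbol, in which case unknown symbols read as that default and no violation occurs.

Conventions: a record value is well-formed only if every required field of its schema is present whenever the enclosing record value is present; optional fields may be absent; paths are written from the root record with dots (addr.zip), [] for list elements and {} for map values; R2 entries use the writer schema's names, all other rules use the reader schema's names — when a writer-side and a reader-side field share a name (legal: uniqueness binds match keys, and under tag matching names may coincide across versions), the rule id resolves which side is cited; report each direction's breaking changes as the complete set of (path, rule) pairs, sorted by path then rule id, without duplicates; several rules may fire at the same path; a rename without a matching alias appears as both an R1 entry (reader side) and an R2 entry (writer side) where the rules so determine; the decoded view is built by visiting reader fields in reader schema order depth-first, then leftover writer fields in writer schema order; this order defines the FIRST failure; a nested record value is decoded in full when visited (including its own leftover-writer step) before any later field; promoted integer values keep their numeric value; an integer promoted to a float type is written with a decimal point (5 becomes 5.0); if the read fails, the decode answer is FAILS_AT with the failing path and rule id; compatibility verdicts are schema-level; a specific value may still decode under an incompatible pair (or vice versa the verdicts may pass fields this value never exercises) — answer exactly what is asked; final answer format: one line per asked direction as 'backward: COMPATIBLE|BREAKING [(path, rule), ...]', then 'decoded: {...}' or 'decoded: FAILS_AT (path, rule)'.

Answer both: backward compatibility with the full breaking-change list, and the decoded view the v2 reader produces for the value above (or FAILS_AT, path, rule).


in Invoice below, arrows point writer -> reader
checking backward for Invoice: reader v2 against writer v1:
  Role -> Role, writer required: tier aligns to tier
  no writer field matches reader weight
  string -> float32, writer optional: nickname aligns to nickname
  float32 -> float32, writer optional: score aligns to score
  bytes -> bytes, writer required: blob aligns to blob
  float64 -> float64, writer required: rating aligns to rating
  int32 -> int32, writer required: quantity aligns to version
  int64 -> int64, writer required: seq aligns to seq
  R3 fires at nickname
  => backward: BREAKING (1)
decoding the Invoice value with the v2 reader:
  tier := "BLUE"
  weight := -2.5 (missing; default applied)
  nickname := null (missing; optional => null)
  score := 1.5
  blob := 0xBEEF
  rating := 0.0
  quantity := -7 (from writer version)
  seq := 100
  => decoded: {"tier": "BLUE", "weight": -2.5, "nickname": null, "score": 1.5, "blob": 0xBEEF, "rating": 0.0, "quantity": -7, "seq": 100}
checking off the Invoice differences that do not matter here:
  field blob in record Invoice: required changed to optional -> matters only for Invoice's forward compatibility — outside the asked direction

backward: BREAKING [(nickname, R3)]; decoded: {"tier": "BLUE", "weight": -2.5, "nickname": null, "score": 1.5, "blob": 0xBEEF, "rating": 0.0, "quantity": -7, "seq": 100}


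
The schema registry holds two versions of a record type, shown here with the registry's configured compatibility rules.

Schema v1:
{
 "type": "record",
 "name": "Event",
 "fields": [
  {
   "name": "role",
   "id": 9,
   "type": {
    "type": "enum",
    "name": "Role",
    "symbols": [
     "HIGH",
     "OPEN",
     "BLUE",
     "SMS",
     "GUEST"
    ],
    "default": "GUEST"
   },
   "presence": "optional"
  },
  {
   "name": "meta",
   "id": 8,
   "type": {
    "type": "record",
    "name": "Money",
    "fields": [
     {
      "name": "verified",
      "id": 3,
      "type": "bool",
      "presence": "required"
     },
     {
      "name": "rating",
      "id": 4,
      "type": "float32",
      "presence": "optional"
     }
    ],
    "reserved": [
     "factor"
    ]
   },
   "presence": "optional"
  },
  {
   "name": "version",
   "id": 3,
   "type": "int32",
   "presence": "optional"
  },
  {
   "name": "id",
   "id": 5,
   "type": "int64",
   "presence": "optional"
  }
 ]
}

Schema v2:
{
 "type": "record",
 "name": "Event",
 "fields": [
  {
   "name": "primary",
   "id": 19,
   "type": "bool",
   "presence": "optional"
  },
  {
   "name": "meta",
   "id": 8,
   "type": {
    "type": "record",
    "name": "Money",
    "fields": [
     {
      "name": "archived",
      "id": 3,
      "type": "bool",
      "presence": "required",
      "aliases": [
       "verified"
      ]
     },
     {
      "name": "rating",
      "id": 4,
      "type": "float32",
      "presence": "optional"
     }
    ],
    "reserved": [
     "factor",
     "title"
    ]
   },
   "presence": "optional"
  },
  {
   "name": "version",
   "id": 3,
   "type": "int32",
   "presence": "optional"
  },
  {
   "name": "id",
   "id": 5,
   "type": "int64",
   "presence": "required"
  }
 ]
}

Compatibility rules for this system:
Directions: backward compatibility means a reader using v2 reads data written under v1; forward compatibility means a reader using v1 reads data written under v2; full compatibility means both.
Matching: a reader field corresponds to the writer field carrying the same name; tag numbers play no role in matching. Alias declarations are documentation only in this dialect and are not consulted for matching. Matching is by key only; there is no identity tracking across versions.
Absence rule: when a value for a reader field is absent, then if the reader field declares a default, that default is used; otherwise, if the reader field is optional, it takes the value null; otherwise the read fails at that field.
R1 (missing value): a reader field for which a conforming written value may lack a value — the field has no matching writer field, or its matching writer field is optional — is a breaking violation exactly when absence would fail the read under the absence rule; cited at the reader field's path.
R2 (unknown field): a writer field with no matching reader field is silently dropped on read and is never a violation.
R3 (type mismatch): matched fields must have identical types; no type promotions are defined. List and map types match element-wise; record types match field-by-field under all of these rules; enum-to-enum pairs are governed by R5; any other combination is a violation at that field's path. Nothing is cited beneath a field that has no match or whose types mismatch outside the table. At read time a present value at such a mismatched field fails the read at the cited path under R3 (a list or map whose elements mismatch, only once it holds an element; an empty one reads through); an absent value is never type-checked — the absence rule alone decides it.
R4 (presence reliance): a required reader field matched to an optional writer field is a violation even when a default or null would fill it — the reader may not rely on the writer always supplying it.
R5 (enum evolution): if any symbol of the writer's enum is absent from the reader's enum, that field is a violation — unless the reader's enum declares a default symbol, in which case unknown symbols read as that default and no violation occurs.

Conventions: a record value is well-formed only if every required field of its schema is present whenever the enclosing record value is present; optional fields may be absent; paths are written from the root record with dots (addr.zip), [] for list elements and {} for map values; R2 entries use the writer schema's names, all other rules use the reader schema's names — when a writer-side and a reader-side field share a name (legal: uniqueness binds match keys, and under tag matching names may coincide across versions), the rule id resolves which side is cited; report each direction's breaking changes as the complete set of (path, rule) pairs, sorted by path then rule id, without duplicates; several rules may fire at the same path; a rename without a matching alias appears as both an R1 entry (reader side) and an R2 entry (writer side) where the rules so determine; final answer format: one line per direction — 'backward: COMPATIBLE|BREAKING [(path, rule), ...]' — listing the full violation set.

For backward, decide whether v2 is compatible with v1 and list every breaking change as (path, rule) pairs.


in Event below, arrows point writer -> reader
backward on Event — v2 reading data written by v1:
  primary: no writer match
  Money -> Money, writer optional: meta aligns to meta
  int32 -> int32, writer optional: version aligns to version
  int64 -> int64, writer optional: id aligns to id
  writer role: unknown to reader
  meta.archived: no writer match
  float32 -> float32, writer optional: meta.rating aligns to meta.rating
  writer meta.verified: unknown to reader
  rule R1 violated at id
  rule R4 violated at id
  rule R1 violated at meta.archived
  => backward verdict for Event: BREAKING, 3 violation(s)
checking off the Event differences that do not matter here:
  added field primary to record Event: optional bool, tag 19 (in v2 it sits immediately before meta) -> no rule fires on it in Event's dialect; the asked verdict holds
  removed field role from record Event -> no rule fires on it in Event's dialect; the asked verdict holds

backward: BREAKING [(id, R1), (id, R4), (meta.archived, R1)]


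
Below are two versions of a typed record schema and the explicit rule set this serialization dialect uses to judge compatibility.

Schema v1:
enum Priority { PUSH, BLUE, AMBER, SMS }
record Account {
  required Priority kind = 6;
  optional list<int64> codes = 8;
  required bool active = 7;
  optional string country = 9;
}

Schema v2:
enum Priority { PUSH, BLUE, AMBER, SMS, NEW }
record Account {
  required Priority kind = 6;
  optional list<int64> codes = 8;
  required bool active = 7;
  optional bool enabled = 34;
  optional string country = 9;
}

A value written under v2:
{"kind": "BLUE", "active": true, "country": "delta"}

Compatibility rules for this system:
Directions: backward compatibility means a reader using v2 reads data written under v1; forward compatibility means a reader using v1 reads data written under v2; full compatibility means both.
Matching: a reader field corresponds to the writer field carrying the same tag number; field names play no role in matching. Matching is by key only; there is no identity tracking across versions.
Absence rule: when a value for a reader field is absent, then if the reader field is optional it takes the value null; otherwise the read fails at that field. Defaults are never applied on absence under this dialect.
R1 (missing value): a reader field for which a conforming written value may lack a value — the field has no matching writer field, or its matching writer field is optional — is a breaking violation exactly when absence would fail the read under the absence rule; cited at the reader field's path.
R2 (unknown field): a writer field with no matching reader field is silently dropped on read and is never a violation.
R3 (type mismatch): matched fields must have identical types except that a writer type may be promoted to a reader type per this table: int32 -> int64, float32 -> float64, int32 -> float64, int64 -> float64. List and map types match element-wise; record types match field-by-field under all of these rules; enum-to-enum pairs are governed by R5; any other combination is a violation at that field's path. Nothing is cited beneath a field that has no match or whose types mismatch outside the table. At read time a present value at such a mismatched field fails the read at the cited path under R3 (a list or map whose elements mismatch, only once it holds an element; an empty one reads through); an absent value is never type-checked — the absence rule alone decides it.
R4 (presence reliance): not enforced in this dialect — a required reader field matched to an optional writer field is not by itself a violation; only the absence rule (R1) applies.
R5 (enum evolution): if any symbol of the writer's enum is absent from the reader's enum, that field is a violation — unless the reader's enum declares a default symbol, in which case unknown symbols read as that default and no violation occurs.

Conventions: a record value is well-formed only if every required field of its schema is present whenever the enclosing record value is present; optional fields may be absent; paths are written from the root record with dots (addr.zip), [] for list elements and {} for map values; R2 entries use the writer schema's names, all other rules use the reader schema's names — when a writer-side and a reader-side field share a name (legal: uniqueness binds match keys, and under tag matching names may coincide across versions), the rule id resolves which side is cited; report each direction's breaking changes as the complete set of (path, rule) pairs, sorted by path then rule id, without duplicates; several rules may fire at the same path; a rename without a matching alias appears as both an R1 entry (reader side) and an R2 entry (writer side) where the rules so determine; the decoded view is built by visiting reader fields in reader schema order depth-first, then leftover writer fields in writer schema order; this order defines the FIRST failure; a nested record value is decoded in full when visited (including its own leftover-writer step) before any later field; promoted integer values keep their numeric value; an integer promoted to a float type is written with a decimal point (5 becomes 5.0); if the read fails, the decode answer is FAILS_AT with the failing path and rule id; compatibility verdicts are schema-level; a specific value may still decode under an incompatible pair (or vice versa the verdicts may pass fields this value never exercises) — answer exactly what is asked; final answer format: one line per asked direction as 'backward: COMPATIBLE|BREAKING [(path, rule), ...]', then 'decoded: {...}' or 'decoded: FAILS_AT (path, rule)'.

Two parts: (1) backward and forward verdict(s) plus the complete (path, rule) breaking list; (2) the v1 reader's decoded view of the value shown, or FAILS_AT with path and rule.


arrows below run writer -> reader for Account
checking backward for Account: reader v2 against writer v1:
  writer required, Priority -> Priority: reader kind maps from writer kind
  writer optional, list<int64> -> list<int64>: reader codes maps from writer codes
  writer required, bool -> bool: reader active maps from writer active
  enabled: no writer-side match
  writer optional, string -> string: reader country maps from writer country
  => no violations; backward on Account: COMPATIBLE
checking forward for Account: reader v1 against writer v2:
  writer required, Priority -> Priority: reader kind maps from writer kind
  writer optional, list<int64> -> list<int64>: reader codes maps from writer codes
  writer required, bool -> bool: reader active maps from writer active
  writer optional, string -> string: reader country maps from writer country
  leftover writer field: enabled
  R5 fires at kind
  => forward verdict for Account: BREAKING, 1 violation(s)
decode (reader v1):
  kind := "BLUE"
  codes := null (absent, optional -> null)
  active := true
  country := "delta"
  => decoded: {"kind": "BLUE", "codes": null, "active": true, "country": "delta"}

backward: COMPATIBLE []; forward: BREAKING [(kind, R5)]; decoded: {"kind": "BLUE", "codes": null, "active": true, "country": "delta"}


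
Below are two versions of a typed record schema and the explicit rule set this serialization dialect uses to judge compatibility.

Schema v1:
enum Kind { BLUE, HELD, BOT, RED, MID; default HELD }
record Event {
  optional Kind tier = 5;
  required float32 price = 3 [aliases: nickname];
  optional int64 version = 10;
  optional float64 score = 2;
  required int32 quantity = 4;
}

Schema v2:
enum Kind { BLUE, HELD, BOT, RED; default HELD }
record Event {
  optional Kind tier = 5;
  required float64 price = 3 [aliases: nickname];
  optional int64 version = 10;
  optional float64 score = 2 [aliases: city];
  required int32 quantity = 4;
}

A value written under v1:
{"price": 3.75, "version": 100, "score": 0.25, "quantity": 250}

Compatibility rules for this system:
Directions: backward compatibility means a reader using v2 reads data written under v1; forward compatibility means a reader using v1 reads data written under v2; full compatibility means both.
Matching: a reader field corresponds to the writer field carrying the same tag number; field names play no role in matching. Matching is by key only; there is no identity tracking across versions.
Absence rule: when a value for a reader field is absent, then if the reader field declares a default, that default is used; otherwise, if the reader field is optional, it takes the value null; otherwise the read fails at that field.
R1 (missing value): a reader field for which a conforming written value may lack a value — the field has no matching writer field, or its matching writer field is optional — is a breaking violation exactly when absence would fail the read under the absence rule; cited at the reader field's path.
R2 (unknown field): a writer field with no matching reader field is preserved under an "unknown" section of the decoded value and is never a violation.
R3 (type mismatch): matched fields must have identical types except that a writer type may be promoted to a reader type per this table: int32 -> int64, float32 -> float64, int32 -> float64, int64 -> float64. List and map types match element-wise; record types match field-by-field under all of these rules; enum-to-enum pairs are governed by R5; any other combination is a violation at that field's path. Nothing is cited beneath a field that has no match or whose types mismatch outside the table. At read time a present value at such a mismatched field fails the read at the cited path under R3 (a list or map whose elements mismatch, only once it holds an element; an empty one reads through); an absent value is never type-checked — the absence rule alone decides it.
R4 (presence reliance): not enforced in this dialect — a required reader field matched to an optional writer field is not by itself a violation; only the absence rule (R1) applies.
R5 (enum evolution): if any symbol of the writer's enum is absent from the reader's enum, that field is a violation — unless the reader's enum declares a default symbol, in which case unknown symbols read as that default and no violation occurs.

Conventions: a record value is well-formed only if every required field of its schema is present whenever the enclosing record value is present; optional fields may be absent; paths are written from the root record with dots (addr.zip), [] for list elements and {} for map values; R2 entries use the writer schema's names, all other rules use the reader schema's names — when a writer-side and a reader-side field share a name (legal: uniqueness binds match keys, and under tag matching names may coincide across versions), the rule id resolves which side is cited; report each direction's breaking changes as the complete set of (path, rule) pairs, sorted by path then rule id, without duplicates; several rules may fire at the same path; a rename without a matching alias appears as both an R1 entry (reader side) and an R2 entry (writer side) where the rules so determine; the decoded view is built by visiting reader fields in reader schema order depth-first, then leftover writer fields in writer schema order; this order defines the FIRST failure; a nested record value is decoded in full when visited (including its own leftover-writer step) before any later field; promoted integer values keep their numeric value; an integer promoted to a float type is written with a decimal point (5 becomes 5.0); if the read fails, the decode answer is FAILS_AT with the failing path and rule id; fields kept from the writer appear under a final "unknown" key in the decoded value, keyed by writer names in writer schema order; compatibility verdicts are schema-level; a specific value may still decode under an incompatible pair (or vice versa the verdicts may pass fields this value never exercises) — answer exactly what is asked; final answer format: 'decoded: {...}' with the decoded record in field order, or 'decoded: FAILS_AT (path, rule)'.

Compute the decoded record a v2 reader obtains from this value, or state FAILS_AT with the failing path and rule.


decoded: {"tier": null, "price": 3.75, "version": 100, "score": 0.25, "quantity": 250}

in Event below, arrows point writer -> reader
decode walk for Event under reader schema v2:
  tier := null (absent, optional -> null)
  price := 3.75 (float32 -> float64)
  version := 100
  score := 0.25
  quantity := 250
  => decoded: {"tier": null, "price": 3.75, "version": 100, "score": 0.25, "quantity": 250}
ruling out the remaining Event differences:
  enum Kind (field tier in record Event): symbol MID removed -> fires no rule on Event under this dialect and leaves the result unchanged
  field price in record Event: type float32 changed to float64 -> affects the rule determinations only; this particular Event value decodes identically


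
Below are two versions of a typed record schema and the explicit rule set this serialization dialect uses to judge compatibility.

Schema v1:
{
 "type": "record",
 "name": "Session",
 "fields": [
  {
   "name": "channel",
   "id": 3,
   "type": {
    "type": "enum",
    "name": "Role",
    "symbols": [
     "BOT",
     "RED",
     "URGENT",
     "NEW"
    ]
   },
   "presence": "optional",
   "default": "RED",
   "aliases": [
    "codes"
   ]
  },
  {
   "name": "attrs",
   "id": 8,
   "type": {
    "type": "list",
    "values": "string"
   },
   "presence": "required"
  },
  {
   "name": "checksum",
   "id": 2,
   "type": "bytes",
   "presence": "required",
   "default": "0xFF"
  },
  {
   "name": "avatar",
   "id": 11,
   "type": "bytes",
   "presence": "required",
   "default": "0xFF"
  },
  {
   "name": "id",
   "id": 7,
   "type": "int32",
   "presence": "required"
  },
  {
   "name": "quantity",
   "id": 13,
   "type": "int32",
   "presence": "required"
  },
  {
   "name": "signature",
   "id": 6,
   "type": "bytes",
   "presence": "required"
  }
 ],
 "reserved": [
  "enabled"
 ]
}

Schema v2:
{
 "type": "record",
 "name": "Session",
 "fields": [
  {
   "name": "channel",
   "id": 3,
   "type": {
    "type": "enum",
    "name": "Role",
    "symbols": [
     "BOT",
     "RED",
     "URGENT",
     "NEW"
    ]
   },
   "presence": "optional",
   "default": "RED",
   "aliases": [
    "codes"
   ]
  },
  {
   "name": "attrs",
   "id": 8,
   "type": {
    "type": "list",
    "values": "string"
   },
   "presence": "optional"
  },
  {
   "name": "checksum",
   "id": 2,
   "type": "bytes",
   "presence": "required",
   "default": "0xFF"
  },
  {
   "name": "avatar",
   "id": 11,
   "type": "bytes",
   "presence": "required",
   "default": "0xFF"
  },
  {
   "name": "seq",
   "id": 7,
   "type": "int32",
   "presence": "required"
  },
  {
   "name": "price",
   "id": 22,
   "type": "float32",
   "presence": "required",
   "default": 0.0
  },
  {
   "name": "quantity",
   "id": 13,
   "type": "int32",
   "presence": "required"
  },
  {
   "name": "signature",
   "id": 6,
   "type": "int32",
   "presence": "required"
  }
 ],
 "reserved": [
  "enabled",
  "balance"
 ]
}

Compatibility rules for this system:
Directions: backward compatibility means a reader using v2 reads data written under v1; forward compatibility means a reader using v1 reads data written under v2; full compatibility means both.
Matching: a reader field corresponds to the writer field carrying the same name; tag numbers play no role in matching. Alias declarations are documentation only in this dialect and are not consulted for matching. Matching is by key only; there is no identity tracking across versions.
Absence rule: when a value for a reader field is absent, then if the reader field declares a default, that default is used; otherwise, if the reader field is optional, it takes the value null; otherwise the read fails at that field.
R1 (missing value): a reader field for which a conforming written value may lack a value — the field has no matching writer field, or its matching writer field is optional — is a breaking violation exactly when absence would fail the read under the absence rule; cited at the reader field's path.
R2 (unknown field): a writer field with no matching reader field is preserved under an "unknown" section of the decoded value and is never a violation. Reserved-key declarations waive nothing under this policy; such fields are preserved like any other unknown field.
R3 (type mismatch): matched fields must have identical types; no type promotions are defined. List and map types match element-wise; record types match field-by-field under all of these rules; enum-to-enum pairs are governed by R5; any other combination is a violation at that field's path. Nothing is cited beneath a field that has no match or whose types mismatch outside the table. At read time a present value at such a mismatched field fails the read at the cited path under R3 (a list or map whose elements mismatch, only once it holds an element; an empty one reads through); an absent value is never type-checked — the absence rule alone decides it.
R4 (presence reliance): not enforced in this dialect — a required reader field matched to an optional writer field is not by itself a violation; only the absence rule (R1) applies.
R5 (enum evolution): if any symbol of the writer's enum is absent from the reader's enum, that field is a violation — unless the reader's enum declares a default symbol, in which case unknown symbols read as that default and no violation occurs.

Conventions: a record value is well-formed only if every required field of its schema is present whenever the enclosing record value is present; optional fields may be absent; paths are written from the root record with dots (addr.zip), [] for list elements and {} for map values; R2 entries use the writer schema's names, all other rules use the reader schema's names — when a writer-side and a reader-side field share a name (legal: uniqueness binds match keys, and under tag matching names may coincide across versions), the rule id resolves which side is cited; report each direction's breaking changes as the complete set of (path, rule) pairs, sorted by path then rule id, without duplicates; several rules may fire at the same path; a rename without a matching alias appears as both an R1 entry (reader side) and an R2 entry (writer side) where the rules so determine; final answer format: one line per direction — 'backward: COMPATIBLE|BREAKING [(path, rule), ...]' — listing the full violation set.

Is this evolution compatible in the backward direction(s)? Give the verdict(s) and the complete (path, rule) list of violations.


backward: BREAKING [(seq, R1), (signature, R3)]

in Session below, arrows point writer -> reader
backward pass over Session, reader schema v2, writer schema v1:
  writer optional, Role -> Role: reader channel maps from writer channel
  writer required, list<string> -> list<string>: reader attrs maps from writer attrs
  writer required, bytes -> bytes: reader checksum maps from writer checksum
  writer required, bytes -> bytes: reader avatar maps from writer avatar
  seq: no writer-side match
  price: no writer-side match
  writer required, int32 -> int32: reader quantity maps from writer quantity
  writer required, bytes -> int32: reader signature maps from writer signature
  writer id: unknown to reader
  rule R1 violated at seq
  rule R3 violated at signature
  => backward: BREAKING (2)
diffs on Session not affecting the asked answer:
  added field price to record Session: required float32, tag 22, default 0.0 (in v2 it sits immediately before quantity) -> no rule fires on it in Session's dialect; the asked verdict holds
  field attrs in record Session: required changed to optional -> its effect on Session is confined to the forward direction, not asked


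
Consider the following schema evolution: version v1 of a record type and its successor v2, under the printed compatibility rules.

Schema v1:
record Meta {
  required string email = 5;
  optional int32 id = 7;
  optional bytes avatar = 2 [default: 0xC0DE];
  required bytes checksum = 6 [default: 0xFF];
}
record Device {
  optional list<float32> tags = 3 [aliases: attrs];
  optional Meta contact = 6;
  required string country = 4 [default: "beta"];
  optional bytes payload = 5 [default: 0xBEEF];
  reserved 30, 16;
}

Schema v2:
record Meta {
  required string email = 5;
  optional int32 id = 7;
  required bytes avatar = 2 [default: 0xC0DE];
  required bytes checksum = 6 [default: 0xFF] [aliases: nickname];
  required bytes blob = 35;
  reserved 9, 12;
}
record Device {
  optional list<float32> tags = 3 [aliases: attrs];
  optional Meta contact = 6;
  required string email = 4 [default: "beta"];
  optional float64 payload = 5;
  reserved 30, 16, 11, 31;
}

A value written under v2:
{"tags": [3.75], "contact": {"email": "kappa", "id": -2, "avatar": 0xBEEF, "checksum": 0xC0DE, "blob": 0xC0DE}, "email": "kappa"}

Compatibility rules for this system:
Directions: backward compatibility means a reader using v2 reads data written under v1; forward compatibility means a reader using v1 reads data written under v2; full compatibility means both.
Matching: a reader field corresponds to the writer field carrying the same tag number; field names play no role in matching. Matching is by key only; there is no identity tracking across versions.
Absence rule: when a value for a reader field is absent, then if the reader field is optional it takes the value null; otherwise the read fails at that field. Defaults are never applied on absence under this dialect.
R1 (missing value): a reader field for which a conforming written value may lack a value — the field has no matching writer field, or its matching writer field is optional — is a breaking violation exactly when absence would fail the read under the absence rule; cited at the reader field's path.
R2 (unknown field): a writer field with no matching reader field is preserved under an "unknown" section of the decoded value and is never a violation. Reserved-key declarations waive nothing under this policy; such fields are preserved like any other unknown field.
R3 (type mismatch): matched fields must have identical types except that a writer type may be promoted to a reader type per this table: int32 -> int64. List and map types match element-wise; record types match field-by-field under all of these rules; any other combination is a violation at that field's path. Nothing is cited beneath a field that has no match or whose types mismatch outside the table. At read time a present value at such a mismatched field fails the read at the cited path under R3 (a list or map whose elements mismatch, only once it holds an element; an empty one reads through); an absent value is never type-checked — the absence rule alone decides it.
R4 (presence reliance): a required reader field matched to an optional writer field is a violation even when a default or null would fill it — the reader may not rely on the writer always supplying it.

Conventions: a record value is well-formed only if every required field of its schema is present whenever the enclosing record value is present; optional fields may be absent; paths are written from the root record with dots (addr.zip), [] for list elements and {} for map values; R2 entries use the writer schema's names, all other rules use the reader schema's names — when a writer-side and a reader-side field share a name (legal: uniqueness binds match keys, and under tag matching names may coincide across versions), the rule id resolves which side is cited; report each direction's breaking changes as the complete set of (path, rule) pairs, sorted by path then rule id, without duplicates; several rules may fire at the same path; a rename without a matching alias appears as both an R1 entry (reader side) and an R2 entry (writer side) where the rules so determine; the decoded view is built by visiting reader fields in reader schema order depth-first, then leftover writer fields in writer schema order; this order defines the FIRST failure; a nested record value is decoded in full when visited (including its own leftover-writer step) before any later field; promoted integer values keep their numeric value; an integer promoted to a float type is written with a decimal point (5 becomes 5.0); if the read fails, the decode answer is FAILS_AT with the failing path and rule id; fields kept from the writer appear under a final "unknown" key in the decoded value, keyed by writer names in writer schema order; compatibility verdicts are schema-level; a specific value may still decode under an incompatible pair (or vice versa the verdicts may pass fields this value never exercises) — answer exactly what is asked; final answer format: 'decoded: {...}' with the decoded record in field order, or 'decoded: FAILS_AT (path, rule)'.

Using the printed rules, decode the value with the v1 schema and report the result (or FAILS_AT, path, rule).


decoded: {"tags": [3.75], "contact": {"email": "kappa", "id": -2, "avatar": 0xBEEF, "checksum": 0xC0DE, "unknown": {"blob": 0xC0DE}}, "country": "kappa", "payload": null}

arrows below run writer -> reader for Device
migrating the Device value to v1:
  tags := [3.75]
  contact.email := "kappa"
  contact.id := -2
  contact.avatar := 0xBEEF
  contact.checksum := 0xC0DE
  writer contact.blob: kept under "unknown"
  country := "kappa" (from writer email)
  payload := null (not supplied -> null)
  => decoded: {"tags": [3.75], "contact": {"email": "kappa", "id": -2, "avatar": 0xBEEF, "checksum": 0xC0DE, "unknown": {"blob": 0xC0DE}}, "country": "kappa", "payload": null}
diffs on Device not affecting the asked answer:
  renamed field country to email in record Device -> fires no rule on Device under this dialect and leaves the result unchanged
  field avatar in record Meta: optional changed to required -> changes Device's schema-level verdicts only — the decode of this value is the same
  field payload in record Device: type bytes changed to float64 (its default is dropped) -> changes Device's schema-level verdicts only — the decode of this value is the same
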